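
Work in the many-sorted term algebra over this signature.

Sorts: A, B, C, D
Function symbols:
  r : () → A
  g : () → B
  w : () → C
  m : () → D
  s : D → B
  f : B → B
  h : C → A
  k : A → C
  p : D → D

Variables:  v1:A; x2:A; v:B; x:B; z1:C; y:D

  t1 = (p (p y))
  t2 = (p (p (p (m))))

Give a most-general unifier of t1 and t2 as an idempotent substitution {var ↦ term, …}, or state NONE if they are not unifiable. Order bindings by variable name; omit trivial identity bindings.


{y ↦ (p (m))}


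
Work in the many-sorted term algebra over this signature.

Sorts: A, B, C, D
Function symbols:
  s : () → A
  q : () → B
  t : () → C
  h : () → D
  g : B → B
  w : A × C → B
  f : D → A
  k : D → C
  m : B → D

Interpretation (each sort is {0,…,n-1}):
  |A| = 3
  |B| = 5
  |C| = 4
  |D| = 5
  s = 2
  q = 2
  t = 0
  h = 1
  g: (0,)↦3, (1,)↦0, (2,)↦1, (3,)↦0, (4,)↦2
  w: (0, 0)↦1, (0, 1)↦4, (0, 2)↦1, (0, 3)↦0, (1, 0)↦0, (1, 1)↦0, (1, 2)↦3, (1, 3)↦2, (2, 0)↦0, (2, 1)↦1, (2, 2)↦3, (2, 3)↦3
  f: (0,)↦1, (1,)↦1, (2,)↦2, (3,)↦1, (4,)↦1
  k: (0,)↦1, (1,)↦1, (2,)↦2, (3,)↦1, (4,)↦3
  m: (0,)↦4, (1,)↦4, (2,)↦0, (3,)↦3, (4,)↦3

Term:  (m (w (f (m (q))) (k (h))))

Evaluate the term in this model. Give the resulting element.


  q = 2
  (m (q)) = m(2,) = 0
  (f (m (q))) = f(0,) = 1
  h = 1
  (k (h)) = k(1,) = 1
  (w (f (m (q))) (k (h))) = w(1, 1) = 0
  (m (w (f (m (q))) (k (h)))) = m(0,) = 4

value = 4


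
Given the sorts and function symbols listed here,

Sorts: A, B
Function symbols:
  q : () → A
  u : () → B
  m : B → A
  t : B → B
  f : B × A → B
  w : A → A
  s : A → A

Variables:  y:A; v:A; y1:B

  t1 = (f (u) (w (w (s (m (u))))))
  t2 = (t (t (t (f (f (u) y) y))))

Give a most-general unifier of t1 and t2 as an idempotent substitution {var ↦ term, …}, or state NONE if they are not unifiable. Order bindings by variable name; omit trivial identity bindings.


head clash or occurs-check failure — not unifiable

NONE (not unifiable)


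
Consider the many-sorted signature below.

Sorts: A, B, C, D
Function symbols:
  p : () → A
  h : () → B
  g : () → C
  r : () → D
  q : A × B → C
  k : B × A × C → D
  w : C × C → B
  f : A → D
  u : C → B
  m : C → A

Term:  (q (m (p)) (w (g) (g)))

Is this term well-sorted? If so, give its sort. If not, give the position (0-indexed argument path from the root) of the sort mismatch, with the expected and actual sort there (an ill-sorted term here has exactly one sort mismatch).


    (p) : A
  (m (p)) : ✗ arg 0 at [0, 0] has sort A, expected C
    (g) : C
    (g) : C
  (w (g) (g)) : B

ill-sorted at position [0, 0]: expected C, got A


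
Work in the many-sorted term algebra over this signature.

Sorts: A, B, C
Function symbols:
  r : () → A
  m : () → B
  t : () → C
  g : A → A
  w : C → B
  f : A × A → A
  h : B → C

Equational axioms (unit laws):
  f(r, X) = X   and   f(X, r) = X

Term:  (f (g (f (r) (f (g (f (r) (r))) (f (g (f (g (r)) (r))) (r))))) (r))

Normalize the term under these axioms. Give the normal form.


1. (f (g (f (r) (f (g (f (r) (r))) (f (g (f (g (r)) (r))) (r))))) (r))  →  (g (f (r) (f (g (f (r) (r))) (f (g (f (g (r)) (r))) (r)))))
2. (g (f (r) (f (g (f (r) (r))) (f (g (f (g (r)) (r))) (r)))))  →  (g (f (g (f (r) (r))) (f (g (f (g (r)) (r))) (r))))
3. (g (f (g (f (r) (r))) (f (g (f (g (r)) (r))) (r))))  →  (g (f (g (r)) (f (g (f (g (r)) (r))) (r))))
4. (g (f (g (r)) (f (g (f (g (r)) (r))) (r))))  →  (g (f (g (r)) (g (f (g (r)) (r)))))
5. (g (f (g (r)) (g (f (g (r)) (r)))))  →  (g (f (g (r)) (g (g (r)))))

normal form = (g (f (g (r)) (g (g (r)))))


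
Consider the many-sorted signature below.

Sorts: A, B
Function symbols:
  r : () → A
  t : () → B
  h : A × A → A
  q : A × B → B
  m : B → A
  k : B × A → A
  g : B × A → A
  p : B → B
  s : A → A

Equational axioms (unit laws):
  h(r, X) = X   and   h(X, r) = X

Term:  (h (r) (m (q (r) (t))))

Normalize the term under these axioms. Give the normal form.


normal form = (m (q (r) (t)))

1. (h (r) (m (q (r) (t))))  →  (m (q (r) (t)))


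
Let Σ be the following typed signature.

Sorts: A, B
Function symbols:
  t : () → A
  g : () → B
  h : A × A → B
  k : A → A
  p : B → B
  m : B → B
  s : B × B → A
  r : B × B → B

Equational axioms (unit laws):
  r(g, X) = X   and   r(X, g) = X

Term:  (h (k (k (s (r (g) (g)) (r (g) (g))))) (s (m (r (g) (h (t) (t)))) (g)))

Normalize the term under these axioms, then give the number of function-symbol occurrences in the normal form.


size = 12

1. (h (k (k (s (r (g) (g)) (r (g) (g))))) (s (m (r (g) (h (t) (t)))) (g)))  →  (h (k (k (s (g) (r (g) (g))))) (s (m (r (g) (h (t) (t)))) (g)))
2. (h (k (k (s (g) (r (g) (g))))) (s (m (r (g) (h (t) (t)))) (g)))  →  (h (k (k (s (g) (g)))) (s (m (r (g) (h (t) (t)))) (g)))
3. (h (k (k (s (g) (g)))) (s (m (r (g) (h (t) (t)))) (g)))  →  (h (k (k (s (g) (g)))) (s (m (h (t) (t))) (g)))
normal form: (h (k (k (s (g) (g)))) (s (m (h (t) (t))) (g)))


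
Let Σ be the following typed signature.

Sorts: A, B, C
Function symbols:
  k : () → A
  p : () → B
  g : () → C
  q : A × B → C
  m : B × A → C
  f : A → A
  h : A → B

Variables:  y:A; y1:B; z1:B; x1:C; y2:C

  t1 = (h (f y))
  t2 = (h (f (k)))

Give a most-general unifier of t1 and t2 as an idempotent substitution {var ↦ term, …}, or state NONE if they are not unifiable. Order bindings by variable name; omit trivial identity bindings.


{y ↦ (k)}


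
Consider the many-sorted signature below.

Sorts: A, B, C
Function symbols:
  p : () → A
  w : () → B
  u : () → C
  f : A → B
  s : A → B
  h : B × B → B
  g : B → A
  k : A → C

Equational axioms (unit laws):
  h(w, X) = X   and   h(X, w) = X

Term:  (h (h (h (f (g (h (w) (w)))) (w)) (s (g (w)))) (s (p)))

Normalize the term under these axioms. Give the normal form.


normal form = (h (h (f (g (w))) (s (g (w)))) (s (p)))

1. (h (h (h (f (g (h (w) (w)))) (w)) (s (g (w)))) (s (p)))  →  (h (h (f (g (h (w) (w)))) (s (g (w)))) (s (p)))
2. (h (h (f (g (h (w) (w)))) (s (g (w)))) (s (p)))  →  (h (h (f (g (w))) (s (g (w)))) (s (p)))


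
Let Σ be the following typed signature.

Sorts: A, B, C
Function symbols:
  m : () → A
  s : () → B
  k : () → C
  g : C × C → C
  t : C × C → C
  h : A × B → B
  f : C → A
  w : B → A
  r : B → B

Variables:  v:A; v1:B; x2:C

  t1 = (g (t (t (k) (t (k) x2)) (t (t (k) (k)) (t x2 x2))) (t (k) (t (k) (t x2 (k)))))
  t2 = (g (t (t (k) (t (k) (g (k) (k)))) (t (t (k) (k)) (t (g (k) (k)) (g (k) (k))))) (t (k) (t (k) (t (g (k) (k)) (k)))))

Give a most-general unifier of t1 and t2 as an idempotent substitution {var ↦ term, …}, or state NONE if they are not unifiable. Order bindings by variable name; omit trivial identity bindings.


{x2 ↦ (g (k) (k))}


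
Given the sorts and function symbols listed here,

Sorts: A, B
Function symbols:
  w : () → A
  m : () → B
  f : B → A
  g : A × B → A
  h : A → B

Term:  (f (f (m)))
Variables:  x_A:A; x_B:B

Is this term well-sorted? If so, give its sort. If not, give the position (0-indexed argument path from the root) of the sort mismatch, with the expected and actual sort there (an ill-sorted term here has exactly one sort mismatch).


ill-sorted at position [0]: expected B, got A

    (m) : B
  (f (m)) : A
(f (f (m))) : ✗ arg 0 at [0] has sort A, expected B


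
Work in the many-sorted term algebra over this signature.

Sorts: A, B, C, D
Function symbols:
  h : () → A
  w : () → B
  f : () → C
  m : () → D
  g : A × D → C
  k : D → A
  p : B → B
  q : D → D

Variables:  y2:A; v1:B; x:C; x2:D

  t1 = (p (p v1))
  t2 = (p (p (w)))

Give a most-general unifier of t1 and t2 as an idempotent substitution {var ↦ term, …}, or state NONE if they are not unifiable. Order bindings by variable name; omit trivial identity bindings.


{v1 ↦ (w)}


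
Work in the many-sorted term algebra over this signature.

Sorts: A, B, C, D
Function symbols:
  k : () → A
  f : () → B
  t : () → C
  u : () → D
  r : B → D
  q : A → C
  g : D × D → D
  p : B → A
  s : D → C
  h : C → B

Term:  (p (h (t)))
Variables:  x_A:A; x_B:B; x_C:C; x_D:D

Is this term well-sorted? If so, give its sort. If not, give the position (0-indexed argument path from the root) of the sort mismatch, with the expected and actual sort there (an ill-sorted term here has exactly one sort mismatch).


    (t) : C
  (h (t)) : B
(p (h (t))) : A

well-sorted; sort = A


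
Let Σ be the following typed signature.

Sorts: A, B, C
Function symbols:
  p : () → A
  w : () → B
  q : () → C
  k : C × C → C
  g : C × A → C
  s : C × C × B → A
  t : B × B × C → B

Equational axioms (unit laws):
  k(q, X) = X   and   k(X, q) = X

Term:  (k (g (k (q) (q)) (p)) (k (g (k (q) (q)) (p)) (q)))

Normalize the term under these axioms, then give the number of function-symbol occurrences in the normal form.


size = 7

1. (k (g (k (q) (q)) (p)) (k (g (k (q) (q)) (p)) (q)))  →  (k (g (q) (p)) (k (g (k (q) (q)) (p)) (q)))
2. (k (g (q) (p)) (k (g (k (q) (q)) (p)) (q)))  →  (k (g (q) (p)) (g (k (q) (q)) (p)))
3. (k (g (q) (p)) (g (k (q) (q)) (p)))  →  (k (g (q) (p)) (g (q) (p)))
normal form: (k (g (q) (p)) (g (q) (p)))


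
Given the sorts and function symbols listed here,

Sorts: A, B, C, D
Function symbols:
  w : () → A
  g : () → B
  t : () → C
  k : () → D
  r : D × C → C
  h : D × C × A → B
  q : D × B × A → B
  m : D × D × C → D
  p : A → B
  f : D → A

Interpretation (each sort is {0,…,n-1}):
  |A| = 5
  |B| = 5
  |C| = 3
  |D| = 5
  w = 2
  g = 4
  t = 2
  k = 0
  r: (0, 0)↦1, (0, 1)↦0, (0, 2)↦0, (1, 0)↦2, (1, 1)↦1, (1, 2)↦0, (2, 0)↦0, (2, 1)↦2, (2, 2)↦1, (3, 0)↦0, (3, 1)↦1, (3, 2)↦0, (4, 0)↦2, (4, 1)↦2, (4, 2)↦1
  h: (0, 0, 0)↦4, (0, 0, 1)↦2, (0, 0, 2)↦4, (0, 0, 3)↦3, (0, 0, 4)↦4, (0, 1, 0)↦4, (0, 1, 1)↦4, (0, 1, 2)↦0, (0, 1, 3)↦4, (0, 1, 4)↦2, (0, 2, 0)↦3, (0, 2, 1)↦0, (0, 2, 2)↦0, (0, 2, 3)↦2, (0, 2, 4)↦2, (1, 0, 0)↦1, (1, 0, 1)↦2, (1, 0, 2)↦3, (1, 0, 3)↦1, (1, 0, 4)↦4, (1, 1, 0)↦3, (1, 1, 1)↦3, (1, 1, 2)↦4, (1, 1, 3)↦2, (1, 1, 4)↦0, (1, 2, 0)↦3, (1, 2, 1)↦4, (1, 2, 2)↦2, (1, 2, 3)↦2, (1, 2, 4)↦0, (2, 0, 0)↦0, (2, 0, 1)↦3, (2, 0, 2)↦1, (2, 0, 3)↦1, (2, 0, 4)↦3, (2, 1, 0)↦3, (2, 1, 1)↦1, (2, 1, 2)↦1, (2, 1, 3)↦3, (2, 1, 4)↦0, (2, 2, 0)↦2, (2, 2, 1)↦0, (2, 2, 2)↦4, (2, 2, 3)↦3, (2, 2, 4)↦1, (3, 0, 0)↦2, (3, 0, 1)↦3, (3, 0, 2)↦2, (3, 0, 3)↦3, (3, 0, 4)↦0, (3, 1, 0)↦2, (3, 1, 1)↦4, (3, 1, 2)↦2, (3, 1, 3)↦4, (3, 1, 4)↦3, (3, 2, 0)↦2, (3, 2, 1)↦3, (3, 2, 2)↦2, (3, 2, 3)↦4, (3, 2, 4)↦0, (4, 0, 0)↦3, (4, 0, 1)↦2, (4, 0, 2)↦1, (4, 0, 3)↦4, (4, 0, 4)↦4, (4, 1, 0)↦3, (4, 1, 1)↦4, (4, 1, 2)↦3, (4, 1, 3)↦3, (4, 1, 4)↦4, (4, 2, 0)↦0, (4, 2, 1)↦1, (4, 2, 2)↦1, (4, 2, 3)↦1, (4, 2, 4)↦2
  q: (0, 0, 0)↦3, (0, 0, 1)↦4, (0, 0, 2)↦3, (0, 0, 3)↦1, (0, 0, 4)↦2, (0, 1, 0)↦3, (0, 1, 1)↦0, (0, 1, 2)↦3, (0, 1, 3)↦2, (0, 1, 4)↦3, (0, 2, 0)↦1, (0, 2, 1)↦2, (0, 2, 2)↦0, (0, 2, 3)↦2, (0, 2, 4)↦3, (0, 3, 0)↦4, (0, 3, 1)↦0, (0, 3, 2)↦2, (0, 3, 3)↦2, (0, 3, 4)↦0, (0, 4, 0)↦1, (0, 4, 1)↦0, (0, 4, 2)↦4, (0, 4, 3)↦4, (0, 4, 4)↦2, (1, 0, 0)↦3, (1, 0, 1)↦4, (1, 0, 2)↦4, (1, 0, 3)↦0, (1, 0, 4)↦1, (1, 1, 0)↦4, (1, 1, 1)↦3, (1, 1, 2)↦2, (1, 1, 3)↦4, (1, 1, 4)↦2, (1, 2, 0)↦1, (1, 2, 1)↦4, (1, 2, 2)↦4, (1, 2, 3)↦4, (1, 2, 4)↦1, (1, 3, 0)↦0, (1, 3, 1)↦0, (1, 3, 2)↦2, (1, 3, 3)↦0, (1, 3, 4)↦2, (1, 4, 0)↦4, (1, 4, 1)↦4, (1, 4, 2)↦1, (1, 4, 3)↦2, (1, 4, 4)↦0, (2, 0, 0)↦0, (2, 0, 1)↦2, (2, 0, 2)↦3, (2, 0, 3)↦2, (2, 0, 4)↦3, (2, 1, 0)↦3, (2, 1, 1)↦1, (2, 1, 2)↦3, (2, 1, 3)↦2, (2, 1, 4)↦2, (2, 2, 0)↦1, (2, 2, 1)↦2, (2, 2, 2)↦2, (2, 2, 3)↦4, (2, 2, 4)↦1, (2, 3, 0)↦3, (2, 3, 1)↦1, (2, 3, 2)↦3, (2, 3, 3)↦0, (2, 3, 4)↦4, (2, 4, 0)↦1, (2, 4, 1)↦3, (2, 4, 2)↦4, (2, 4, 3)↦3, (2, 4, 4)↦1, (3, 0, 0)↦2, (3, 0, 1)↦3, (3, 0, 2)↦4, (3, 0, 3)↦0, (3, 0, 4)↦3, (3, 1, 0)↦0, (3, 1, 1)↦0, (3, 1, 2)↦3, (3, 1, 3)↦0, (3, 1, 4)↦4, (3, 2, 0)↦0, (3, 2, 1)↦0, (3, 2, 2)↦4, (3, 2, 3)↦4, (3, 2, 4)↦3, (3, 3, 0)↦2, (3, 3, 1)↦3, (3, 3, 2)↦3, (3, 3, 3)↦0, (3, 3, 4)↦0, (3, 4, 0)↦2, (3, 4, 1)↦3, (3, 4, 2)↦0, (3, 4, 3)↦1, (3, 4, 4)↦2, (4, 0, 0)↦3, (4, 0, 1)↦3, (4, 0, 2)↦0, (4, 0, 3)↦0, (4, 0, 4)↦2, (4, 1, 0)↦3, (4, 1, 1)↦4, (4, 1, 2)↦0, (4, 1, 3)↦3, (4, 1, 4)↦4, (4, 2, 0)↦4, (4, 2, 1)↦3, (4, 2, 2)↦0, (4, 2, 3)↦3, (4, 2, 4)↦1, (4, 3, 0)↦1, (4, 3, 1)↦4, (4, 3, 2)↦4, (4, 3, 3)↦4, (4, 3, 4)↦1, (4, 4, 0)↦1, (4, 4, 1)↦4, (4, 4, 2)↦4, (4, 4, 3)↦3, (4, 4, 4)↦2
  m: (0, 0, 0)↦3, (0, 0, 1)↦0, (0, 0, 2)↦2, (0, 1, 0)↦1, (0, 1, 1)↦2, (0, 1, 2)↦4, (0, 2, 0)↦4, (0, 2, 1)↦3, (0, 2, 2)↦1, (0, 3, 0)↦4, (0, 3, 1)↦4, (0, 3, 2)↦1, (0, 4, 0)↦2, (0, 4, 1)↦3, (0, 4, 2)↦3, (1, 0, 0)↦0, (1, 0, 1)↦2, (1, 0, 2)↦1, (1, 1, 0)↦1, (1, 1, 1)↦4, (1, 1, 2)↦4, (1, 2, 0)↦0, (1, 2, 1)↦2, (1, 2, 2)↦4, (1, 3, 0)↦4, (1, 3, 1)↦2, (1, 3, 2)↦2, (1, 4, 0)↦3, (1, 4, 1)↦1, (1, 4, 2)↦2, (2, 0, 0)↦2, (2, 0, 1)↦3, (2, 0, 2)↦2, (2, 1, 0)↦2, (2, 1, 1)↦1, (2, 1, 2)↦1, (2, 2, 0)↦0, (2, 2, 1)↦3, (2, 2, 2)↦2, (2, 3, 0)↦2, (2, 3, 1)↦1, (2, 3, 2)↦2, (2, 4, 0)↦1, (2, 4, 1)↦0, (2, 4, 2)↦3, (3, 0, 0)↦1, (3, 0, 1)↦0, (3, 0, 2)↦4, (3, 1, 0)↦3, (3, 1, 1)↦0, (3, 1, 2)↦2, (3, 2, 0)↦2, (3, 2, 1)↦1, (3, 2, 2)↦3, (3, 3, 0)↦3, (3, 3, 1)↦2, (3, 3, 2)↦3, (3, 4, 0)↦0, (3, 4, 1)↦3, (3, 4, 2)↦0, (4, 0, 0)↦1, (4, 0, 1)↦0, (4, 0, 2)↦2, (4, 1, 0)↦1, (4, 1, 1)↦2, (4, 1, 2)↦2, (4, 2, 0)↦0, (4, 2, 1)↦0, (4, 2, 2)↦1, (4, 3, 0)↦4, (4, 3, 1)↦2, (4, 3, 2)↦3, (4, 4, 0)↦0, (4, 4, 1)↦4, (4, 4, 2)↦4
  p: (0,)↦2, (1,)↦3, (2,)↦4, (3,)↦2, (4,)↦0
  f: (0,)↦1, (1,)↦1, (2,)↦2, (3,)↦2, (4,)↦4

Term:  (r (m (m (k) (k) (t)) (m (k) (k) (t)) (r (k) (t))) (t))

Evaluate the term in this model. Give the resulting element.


value = 0

  k = 0
  k = 0
  t = 2
  (m (k) (k) (t)) = m(0, 0, 2) = 2
  k = 0
  k = 0
  t = 2
  (m (k) (k) (t)) = m(0, 0, 2) = 2
  k = 0
  t = 2
  (r (k) (t)) = r(0, 2) = 0
  (m (m (k) (k) (t)) (m (k) (k) (t)) (r (k) (t))) = m(2, 2, 0) = 0
  t = 2
  (r (m (m (k) (k) (t)) (m (k) (k) (t)) (r (k) (t))) (t)) = r(0, 2) = 0


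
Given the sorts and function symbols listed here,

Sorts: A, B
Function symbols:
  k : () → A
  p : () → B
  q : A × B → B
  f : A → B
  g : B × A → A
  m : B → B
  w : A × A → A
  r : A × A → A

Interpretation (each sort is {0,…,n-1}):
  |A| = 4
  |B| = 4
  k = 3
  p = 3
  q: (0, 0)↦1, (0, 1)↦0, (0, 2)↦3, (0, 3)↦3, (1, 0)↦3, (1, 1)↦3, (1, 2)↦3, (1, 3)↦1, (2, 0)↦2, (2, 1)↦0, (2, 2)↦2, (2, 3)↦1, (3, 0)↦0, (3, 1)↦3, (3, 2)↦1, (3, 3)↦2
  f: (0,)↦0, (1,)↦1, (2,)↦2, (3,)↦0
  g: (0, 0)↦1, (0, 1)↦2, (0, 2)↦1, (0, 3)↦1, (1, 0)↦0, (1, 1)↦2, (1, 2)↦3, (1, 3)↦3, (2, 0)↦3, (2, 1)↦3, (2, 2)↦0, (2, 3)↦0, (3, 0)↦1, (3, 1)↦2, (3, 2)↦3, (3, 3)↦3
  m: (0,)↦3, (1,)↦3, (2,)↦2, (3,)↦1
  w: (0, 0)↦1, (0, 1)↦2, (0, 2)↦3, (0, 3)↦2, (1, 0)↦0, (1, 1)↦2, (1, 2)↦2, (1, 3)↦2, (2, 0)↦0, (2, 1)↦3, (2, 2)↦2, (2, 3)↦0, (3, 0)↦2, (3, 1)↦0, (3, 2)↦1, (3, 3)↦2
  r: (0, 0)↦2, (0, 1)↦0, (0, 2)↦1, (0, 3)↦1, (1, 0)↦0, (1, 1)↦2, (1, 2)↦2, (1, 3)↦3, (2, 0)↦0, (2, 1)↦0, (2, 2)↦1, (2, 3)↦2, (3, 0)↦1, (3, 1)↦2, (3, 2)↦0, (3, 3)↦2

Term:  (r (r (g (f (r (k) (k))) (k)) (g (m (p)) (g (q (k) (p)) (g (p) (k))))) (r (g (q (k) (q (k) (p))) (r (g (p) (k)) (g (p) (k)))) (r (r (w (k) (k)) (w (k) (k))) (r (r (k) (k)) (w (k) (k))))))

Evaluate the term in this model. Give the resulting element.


value = 0

  k = 3
  k = 3
  (r (k) (k)) = r(3, 3) = 2
  (f (r (k) (k))) = f(2,) = 2
  k = 3
  (g (f (r (k) (k))) (k)) = g(2, 3) = 0
  p = 3
  (m (p)) = m(3,) = 1
  k = 3
  p = 3
  (q (k) (p)) = q(3, 3) = 2
  p = 3
  k = 3
  (g (p) (k)) = g(3, 3) = 3
  (g (q (k) (p)) (g (p) (k))) = g(2, 3) = 0
  (g (m (p)) (g (q (k) (p)) (g (p) (k)))) = g(1, 0) = 0
  (r (g (f (r (k) (k))) (k)) (g (m (p)) (g (q (k) (p)) (g (p) (k))))) = r(0, 0) = 2
  k = 3
  k = 3
  p = 3
  (q (k) (p)) = q(3, 3) = 2
  (q (k) (q (k) (p))) = q(3, 2) = 1
  p = 3
  k = 3
  (g (p) (k)) = g(3, 3) = 3
  p = 3
  k = 3
  (g (p) (k)) = g(3, 3) = 3
  (r (g (p) (k)) (g (p) (k))) = r(3, 3) = 2
  (g (q (k) (q (k) (p))) (r (g (p) (k)) (g (p) (k)))) = g(1, 2) = 3
  k = 3
  k = 3
  (w (k) (k)) = w(3, 3) = 2
  k = 3
  k = 3
  (w (k) (k)) = w(3, 3) = 2
  (r (w (k) (k)) (w (k) (k))) = r(2, 2) = 1
  k = 3
  k = 3
  (r (k) (k)) = r(3, 3) = 2
  k = 3
  k = 3
  (w (k) (k)) = w(3, 3) = 2
  (r (r (k) (k)) (w (k) (k))) = r(2, 2) = 1
  (r (r (w (k) (k)) (w (k) (k))) (r (r (k) (k)) (w (k) (k)))) = r(1, 1) = 2
  (r (g (q (k) (q (k) (p))) (r (g (p) (k)) (g (p) (k)))) (r (r (w (k) (k)) (w (k) (k))) (r (r (k) (k)) (w (k) (k))))) = r(3, 2) = 0
  (r (r (g (f (r (k) (k))) (k)) (g (m (p)) (g (q (k) (p)) (g (p) (k))))) (r (g (q (k) (q (k) (p))) (r (g (p) (k)) (g (p) (k)))) (r (r (w (k) (k)) (w (k) (k))) (r (r (k) (k)) (w (k) (k)))))) = r(2, 0) = 0


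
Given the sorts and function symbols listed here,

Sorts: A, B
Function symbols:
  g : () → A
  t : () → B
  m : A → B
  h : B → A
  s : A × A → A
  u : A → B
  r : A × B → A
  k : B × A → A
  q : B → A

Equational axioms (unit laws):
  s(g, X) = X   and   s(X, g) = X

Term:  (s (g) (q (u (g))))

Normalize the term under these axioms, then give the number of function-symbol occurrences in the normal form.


1. (s (g) (q (u (g))))  →  (q (u (g)))
normal form: (q (u (g)))

size = 3


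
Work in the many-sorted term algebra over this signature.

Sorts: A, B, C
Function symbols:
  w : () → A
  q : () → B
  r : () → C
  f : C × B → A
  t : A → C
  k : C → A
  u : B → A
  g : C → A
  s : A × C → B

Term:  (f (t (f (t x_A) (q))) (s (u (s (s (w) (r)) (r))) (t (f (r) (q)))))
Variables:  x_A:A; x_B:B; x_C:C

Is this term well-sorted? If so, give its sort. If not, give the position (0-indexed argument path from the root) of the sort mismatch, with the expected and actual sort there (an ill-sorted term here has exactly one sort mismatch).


        x_A : A
      (t x_A) : C
      (q) : B
    (f (t x_A) (q)) : A
  (t (f (t x_A) (q))) : C
          (w) : A
          (r) : C
        (s (w) (r)) : B
        (r) : C
      (s (s (w) (r)) (r)) : ✗ arg 0 at [1, 0, 0, 0] has sort B, expected A
        (r) : C
        (q) : B
      (f (r) (q)) : A
    (t (f (r) (q))) : C

ill-sorted at position [1, 0, 0, 0]: expected A, got B


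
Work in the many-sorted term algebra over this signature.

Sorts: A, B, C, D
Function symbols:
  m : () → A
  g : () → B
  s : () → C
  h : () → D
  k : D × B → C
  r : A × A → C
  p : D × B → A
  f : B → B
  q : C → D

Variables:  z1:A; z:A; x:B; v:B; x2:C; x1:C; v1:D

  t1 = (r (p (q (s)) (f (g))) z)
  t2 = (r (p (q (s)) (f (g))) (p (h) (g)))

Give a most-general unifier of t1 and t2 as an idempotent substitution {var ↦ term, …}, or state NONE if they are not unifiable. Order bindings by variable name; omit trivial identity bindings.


{z ↦ (p (h) (g))}


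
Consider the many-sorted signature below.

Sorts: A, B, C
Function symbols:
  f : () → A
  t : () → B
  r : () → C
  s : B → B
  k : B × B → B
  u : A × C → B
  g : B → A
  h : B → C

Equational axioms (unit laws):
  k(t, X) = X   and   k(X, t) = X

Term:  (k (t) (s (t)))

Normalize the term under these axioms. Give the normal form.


normal form = (s (t))

1. (k (t) (s (t)))  →  (s (t))


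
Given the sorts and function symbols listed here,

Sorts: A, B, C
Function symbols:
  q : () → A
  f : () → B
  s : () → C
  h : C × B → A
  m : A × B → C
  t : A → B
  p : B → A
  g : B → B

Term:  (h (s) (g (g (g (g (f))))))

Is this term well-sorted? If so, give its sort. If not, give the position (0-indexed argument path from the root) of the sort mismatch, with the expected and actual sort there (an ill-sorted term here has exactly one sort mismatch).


well-sorted; sort = A

  (s) : C
          (f) : B
        (g (f)) : B
      (g (g (f))) : B
    (g (g (g (f)))) : B
  (g (g (g (g (f))))) : B
(h (s) (g (g (g (g (f)))))) : A


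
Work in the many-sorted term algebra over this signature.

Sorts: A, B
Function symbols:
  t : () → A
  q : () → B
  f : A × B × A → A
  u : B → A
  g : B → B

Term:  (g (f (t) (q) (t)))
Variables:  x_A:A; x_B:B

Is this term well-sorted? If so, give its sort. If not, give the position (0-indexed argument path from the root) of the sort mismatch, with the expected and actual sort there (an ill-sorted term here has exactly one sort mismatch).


    (t) : A
    (q) : B
    (t) : A
  (f (t) (q) (t)) : A
(g (f (t) (q) (t))) : ✗ arg 0 at [0] has sort A, expected B

ill-sorted at position [0]: expected B, got A


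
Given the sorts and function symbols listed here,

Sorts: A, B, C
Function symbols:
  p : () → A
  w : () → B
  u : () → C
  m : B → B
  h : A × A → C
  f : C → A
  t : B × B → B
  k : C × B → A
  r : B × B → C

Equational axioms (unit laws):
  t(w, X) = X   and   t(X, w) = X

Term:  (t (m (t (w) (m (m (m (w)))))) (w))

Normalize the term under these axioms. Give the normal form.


1. (t (m (t (w) (m (m (m (w)))))) (w))  →  (m (t (w) (m (m (m (w))))))
2. (m (t (w) (m (m (m (w))))))  →  (m (m (m (m (w)))))

normal form = (m (m (m (m (w)))))


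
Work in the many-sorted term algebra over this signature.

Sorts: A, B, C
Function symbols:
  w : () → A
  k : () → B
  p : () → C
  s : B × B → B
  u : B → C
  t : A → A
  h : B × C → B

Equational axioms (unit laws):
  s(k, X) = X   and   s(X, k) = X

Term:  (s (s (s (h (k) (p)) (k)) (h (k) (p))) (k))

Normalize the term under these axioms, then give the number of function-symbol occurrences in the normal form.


size = 7

1. (s (s (s (h (k) (p)) (k)) (h (k) (p))) (k))  →  (s (s (h (k) (p)) (k)) (h (k) (p)))
2. (s (s (h (k) (p)) (k)) (h (k) (p)))  →  (s (h (k) (p)) (h (k) (p)))
normal form: (s (h (k) (p)) (h (k) (p)))


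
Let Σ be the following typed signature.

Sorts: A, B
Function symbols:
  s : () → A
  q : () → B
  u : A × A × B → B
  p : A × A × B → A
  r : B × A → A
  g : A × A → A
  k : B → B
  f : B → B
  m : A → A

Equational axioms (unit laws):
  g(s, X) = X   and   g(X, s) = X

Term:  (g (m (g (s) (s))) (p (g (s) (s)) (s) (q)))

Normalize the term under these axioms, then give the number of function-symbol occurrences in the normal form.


1. (g (m (g (s) (s))) (p (g (s) (s)) (s) (q)))  →  (g (m (s)) (p (g (s) (s)) (s) (q)))
2. (g (m (s)) (p (g (s) (s)) (s) (q)))  →  (g (m (s)) (p (s) (s) (q)))
normal form: (g (m (s)) (p (s) (s) (q)))

size = 7


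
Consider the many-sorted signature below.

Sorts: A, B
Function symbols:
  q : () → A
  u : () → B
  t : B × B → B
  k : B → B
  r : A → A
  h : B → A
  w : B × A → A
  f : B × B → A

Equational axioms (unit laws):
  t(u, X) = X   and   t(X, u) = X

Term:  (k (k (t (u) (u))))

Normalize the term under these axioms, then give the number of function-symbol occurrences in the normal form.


size = 3

1. (k (k (t (u) (u))))  →  (k (k (u)))
normal form: (k (k (u)))


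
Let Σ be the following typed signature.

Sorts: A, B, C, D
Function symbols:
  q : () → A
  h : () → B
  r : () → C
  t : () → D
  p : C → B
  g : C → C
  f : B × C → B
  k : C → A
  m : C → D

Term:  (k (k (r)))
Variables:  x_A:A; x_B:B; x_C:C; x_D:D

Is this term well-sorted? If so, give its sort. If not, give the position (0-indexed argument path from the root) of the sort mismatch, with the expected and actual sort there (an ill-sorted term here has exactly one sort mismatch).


    (r) : C
  (k (r)) : A
(k (k (r))) : ✗ arg 0 at [0] has sort A, expected C

ill-sorted at position [0]: expected C, got A


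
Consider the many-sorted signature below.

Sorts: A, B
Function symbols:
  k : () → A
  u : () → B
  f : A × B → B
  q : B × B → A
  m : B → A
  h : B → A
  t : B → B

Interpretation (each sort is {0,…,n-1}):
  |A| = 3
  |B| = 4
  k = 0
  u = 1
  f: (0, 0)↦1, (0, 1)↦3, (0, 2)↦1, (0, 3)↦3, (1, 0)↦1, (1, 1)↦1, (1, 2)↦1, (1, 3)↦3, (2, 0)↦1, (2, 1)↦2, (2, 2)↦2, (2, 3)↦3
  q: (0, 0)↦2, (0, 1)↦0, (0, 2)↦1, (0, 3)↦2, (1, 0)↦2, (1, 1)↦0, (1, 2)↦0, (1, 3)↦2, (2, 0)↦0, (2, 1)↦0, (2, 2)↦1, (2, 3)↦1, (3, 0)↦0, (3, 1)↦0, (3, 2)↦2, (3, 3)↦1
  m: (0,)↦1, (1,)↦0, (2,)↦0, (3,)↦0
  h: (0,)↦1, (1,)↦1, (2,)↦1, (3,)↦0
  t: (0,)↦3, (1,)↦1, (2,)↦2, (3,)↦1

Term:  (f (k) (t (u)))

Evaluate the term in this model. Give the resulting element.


  k = 0
  u = 1
  (t (u)) = t(1,) = 1
  (f (k) (t (u))) = f(0, 1) = 3

value = 3


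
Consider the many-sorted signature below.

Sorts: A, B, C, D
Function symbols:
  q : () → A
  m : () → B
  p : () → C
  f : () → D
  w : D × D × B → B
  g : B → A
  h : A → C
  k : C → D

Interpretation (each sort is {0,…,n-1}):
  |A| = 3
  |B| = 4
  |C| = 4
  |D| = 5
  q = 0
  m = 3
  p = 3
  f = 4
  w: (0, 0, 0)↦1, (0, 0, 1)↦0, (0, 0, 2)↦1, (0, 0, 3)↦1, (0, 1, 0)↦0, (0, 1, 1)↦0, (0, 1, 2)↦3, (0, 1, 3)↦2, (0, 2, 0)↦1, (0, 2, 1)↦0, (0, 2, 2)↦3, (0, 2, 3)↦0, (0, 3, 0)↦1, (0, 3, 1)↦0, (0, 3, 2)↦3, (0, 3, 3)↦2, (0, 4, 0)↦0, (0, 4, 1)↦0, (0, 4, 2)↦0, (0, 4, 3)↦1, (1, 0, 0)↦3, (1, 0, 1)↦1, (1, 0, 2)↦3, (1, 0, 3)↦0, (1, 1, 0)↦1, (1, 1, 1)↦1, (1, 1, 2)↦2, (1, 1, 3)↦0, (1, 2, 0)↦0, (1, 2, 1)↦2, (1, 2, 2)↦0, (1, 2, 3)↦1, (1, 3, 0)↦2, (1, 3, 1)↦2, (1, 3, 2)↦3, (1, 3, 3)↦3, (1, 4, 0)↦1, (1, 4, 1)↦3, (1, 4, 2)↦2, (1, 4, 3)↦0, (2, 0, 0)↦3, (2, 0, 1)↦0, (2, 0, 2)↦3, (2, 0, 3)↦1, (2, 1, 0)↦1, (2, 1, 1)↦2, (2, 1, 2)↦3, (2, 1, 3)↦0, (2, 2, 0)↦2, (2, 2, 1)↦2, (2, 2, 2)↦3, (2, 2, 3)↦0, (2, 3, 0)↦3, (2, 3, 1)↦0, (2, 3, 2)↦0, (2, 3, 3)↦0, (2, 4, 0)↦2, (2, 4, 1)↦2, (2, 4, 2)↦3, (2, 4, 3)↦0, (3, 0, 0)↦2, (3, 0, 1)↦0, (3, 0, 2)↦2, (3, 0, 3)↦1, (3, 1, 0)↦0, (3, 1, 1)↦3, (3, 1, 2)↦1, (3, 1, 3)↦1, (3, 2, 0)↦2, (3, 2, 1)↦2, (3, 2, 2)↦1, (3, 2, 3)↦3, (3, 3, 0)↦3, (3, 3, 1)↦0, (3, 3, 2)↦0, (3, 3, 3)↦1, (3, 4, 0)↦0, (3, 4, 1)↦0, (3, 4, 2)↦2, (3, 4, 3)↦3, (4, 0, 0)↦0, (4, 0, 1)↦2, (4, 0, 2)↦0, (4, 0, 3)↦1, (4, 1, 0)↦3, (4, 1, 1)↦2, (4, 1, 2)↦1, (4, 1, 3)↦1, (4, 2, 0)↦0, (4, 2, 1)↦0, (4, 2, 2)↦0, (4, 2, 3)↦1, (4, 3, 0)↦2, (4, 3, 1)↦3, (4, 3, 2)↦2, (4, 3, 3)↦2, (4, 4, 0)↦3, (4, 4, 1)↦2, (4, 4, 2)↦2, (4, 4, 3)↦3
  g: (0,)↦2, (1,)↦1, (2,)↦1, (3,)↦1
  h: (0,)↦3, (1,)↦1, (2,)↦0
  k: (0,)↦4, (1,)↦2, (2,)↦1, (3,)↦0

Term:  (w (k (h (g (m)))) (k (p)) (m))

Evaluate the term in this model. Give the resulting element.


value = 1

  m = 3
  (g (m)) = g(3,) = 1
  (h (g (m))) = h(1,) = 1
  (k (h (g (m)))) = k(1,) = 2
  p = 3
  (k (p)) = k(3,) = 0
  m = 3
  (w (k (h (g (m)))) (k (p)) (m)) = w(2, 0, 3) = 1


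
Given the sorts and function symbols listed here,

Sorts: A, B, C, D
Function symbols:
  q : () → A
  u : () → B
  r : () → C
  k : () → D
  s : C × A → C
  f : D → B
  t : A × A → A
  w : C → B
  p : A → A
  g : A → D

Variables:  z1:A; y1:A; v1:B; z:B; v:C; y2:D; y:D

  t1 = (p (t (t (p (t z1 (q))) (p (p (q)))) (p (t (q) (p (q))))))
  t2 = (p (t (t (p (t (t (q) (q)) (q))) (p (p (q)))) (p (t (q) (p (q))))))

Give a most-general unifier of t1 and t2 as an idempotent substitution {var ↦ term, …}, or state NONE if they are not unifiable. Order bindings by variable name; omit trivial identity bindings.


{z1 ↦ (t (q) (q))}


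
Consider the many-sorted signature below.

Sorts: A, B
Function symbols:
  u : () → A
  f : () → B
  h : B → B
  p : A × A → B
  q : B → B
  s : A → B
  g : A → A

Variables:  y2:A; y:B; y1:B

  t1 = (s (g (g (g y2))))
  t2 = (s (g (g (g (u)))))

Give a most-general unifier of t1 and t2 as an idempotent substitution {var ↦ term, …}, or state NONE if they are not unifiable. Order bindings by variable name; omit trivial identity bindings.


{y2 ↦ (u)}


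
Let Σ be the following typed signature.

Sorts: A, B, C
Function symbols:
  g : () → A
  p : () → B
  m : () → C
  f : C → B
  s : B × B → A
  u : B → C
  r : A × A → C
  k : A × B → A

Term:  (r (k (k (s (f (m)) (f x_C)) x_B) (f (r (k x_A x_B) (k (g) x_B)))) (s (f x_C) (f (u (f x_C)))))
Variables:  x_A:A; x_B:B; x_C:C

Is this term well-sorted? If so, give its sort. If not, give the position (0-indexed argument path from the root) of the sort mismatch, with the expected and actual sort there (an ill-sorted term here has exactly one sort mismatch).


          (m) : C
        (f (m)) : B
          x_C : C
        (f x_C) : B
      (s (f (m)) (f x_C)) : A
      x_B : B
    (k (s (f (m)) (f x_C)) x_B) : A
          x_A : A
          x_B : B
        (k x_A x_B) : A
          (g) : A
          x_B : B
        (k (g) x_B) : A
      (r (k x_A x_B) (k (g) x_B)) : C
    (f (r (k x_A x_B) (k (g) x_B))) : B
  (k (k (s (f (m)) (f x_C)) x_B) (f (r (k x_A x_B) (k (g) x_B)))) : A
      x_C : C
    (f x_C) : B
          x_C : C
        (f x_C) : B
      (u (f x_C)) : C
    (f (u (f x_C))) : B
  (s (f x_C) (f (u (f x_C)))) : A
(r (k (k (s (f (m)) (f x_C)) x_B) (f (r (k x_A x_B) (k (g) x_B)))) (s (f x_C) (f (u (f x_C))))) : C

well-sorted; sort = C


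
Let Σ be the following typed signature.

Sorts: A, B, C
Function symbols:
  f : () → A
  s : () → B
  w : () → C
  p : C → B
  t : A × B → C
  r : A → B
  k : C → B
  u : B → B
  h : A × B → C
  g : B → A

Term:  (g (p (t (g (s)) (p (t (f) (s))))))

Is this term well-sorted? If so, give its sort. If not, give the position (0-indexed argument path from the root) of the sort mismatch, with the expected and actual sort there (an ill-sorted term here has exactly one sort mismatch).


well-sorted; sort = A

        (s) : B
      (g (s)) : A
          (f) : A
          (s) : B
        (t (f) (s)) : C
      (p (t (f) (s))) : B
    (t (g (s)) (p (t (f) (s)))) : C
  (p (t (g (s)) (p (t (f) (s))))) : B
(g (p (t (g (s)) (p (t (f) (s)))))) : A


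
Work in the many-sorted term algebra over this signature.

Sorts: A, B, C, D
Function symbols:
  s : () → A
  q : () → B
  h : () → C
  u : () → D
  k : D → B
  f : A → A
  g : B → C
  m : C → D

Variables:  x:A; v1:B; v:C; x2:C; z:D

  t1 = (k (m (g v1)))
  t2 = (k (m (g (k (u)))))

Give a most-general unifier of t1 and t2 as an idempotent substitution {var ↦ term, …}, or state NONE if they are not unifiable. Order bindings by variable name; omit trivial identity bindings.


{v1 ↦ (k (u))}


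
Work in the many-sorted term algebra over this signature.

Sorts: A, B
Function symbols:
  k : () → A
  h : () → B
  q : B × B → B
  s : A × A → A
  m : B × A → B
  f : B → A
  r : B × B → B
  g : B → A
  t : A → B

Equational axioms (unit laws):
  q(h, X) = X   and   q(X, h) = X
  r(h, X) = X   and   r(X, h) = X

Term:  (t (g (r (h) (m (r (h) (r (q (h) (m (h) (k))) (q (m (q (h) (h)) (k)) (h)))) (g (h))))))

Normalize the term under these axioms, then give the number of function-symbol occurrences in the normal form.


1. (t (g (r (h) (m (r (h) (r (q (h) (m (h) (k))) (q (m (q (h) (h)) (k)) (h)))) (g (h))))))  →  (t (g (m (r (h) (r (q (h) (m (h) (k))) (q (m (q (h) (h)) (k)) (h)))) (g (h)))))
2. (t (g (m (r (h) (r (q (h) (m (h) (k))) (q (m (q (h) (h)) (k)) (h)))) (g (h)))))  →  (t (g (m (r (q (h) (m (h) (k))) (q (m (q (h) (h)) (k)) (h))) (g (h)))))
3. (t (g (m (r (q (h) (m (h) (k))) (q (m (q (h) (h)) (k)) (h))) (g (h)))))  →  (t (g (m (r (m (h) (k)) (q (m (q (h) (h)) (k)) (h))) (g (h)))))
4. (t (g (m (r (m (h) (k)) (q (m (q (h) (h)) (k)) (h))) (g (h)))))  →  (t (g (m (r (m (h) (k)) (m (q (h) (h)) (k))) (g (h)))))
5. (t (g (m (r (m (h) (k)) (m (q (h) (h)) (k))) (g (h)))))  →  (t (g (m (r (m (h) (k)) (m (h) (k))) (g (h)))))
normal form: (t (g (m (r (m (h) (k)) (m (h) (k))) (g (h)))))

size = 12


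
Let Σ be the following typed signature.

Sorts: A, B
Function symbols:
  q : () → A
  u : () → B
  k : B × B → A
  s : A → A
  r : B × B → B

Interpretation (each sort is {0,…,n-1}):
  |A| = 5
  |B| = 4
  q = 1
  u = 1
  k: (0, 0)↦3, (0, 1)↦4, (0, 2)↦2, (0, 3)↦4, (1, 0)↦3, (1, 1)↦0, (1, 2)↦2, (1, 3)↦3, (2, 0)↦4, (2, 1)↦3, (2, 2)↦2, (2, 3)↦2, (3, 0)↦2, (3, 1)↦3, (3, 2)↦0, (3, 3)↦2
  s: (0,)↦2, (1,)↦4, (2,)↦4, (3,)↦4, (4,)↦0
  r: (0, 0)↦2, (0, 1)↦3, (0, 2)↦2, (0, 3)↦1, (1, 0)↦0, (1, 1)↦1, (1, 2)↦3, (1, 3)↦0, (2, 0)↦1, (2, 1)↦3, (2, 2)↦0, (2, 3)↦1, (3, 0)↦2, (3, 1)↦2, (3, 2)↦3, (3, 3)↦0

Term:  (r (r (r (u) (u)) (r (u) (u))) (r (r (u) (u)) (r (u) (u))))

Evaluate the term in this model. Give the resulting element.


value = 1

  u = 1
  u = 1
  (r (u) (u)) = r(1, 1) = 1
  u = 1
  u = 1
  (r (u) (u)) = r(1, 1) = 1
  (r (r (u) (u)) (r (u) (u))) = r(1, 1) = 1
  u = 1
  u = 1
  (r (u) (u)) = r(1, 1) = 1
  u = 1
  u = 1
  (r (u) (u)) = r(1, 1) = 1
  (r (r (u) (u)) (r (u) (u))) = r(1, 1) = 1
  (r (r (r (u) (u)) (r (u) (u))) (r (r (u) (u)) (r (u) (u)))) = r(1, 1) = 1


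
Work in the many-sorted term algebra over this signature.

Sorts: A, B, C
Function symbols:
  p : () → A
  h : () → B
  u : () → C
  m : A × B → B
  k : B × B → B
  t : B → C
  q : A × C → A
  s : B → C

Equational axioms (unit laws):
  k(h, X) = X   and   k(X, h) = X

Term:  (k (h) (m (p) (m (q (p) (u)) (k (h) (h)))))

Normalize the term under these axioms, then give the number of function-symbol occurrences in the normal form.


1. (k (h) (m (p) (m (q (p) (u)) (k (h) (h)))))  →  (m (p) (m (q (p) (u)) (k (h) (h))))
2. (m (p) (m (q (p) (u)) (k (h) (h))))  →  (m (p) (m (q (p) (u)) (h)))
normal form: (m (p) (m (q (p) (u)) (h)))

size = 7


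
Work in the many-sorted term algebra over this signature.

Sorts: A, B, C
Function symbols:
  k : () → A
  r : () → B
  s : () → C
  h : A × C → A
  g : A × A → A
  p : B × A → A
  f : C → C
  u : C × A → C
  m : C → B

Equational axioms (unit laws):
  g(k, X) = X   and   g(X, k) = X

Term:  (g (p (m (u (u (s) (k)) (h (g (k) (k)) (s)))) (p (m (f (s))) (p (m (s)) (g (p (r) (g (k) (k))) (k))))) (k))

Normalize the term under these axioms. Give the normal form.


1. (g (p (m (u (u (s) (k)) (h (g (k) (k)) (s)))) (p (m (f (s))) (p (m (s)) (g (p (r) (g (k) (k))) (k))))) (k))  →  (p (m (u (u (s) (k)) (h (g (k) (k)) (s)))) (p (m (f (s))) (p (m (s)) (g (p (r) (g (k) (k))) (k)))))
2. (p (m (u (u (s) (k)) (h (g (k) (k)) (s)))) (p (m (f (s))) (p (m (s)) (g (p (r) (g (k) (k))) (k)))))  →  (p (m (u (u (s) (k)) (h (k) (s)))) (p (m (f (s))) (p (m (s)) (g (p (r) (g (k) (k))) (k)))))
3. (p (m (u (u (s) (k)) (h (k) (s)))) (p (m (f (s))) (p (m (s)) (g (p (r) (g (k) (k))) (k)))))  →  (p (m (u (u (s) (k)) (h (k) (s)))) (p (m (f (s))) (p (m (s)) (p (r) (g (k) (k))))))
4. (p (m (u (u (s) (k)) (h (k) (s)))) (p (m (f (s))) (p (m (s)) (p (r) (g (k) (k))))))  →  (p (m (u (u (s) (k)) (h (k) (s)))) (p (m (f (s))) (p (m (s)) (p (r) (k)))))

normal form = (p (m (u (u (s) (k)) (h (k) (s)))) (p (m (f (s))) (p (m (s)) (p (r) (k)))))


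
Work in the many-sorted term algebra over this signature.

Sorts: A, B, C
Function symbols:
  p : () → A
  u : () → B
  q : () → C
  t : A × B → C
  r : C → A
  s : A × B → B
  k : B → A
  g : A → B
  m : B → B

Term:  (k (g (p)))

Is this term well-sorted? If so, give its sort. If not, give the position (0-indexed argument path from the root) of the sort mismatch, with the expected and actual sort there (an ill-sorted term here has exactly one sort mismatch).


    (p) : A
  (g (p)) : B
(k (g (p))) : A

well-sorted; sort = A


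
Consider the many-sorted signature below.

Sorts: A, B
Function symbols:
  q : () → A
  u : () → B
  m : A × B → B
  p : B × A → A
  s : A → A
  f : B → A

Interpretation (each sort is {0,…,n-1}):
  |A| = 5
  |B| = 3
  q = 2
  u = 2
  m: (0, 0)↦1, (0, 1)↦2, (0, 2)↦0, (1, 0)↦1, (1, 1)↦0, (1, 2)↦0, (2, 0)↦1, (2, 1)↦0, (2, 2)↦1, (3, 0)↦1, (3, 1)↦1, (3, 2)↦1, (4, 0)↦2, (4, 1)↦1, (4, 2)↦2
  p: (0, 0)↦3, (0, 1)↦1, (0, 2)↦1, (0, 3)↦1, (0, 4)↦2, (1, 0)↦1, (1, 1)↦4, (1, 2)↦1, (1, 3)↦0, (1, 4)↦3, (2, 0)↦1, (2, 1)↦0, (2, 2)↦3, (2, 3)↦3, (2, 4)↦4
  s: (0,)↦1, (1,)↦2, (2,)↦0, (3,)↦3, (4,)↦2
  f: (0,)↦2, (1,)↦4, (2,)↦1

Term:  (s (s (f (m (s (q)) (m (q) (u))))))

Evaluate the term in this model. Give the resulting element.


value = 0

  q = 2
  (s (q)) = s(2,) = 0
  q = 2
  u = 2
  (m (q) (u)) = m(2, 2) = 1
  (m (s (q)) (m (q) (u))) = m(0, 1) = 2
  (f (m (s (q)) (m (q) (u)))) = f(2,) = 1
  (s (f (m (s (q)) (m (q) (u))))) = s(1,) = 2
  (s (s (f (m (s (q)) (m (q) (u)))))) = s(2,) = 0


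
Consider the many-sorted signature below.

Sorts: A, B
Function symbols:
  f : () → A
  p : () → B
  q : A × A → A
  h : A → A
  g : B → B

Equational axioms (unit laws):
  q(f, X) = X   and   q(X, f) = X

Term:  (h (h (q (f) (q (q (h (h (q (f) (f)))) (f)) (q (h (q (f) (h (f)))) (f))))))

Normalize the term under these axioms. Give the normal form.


1. (h (h (q (f) (q (q (h (h (q (f) (f)))) (f)) (q (h (q (f) (h (f)))) (f))))))  →  (h (h (q (q (h (h (q (f) (f)))) (f)) (q (h (q (f) (h (f)))) (f)))))
2. (h (h (q (q (h (h (q (f) (f)))) (f)) (q (h (q (f) (h (f)))) (f)))))  →  (h (h (q (h (h (q (f) (f)))) (q (h (q (f) (h (f)))) (f)))))
3. (h (h (q (h (h (q (f) (f)))) (q (h (q (f) (h (f)))) (f)))))  →  (h (h (q (h (h (f))) (q (h (q (f) (h (f)))) (f)))))
4. (h (h (q (h (h (f))) (q (h (q (f) (h (f)))) (f)))))  →  (h (h (q (h (h (f))) (h (q (f) (h (f)))))))
5. (h (h (q (h (h (f))) (h (q (f) (h (f)))))))  →  (h (h (q (h (h (f))) (h (h (f))))))

normal form = (h (h (q (h (h (f))) (h (h (f))))))


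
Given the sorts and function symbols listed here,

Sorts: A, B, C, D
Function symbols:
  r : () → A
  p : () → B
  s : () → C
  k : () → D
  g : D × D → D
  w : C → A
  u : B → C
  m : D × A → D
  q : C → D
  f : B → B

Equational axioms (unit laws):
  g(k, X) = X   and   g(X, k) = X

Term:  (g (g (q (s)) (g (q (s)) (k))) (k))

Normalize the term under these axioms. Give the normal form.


normal form = (g (q (s)) (q (s)))

1. (g (g (q (s)) (g (q (s)) (k))) (k))  →  (g (q (s)) (g (q (s)) (k)))
2. (g (q (s)) (g (q (s)) (k)))  →  (g (q (s)) (q (s)))


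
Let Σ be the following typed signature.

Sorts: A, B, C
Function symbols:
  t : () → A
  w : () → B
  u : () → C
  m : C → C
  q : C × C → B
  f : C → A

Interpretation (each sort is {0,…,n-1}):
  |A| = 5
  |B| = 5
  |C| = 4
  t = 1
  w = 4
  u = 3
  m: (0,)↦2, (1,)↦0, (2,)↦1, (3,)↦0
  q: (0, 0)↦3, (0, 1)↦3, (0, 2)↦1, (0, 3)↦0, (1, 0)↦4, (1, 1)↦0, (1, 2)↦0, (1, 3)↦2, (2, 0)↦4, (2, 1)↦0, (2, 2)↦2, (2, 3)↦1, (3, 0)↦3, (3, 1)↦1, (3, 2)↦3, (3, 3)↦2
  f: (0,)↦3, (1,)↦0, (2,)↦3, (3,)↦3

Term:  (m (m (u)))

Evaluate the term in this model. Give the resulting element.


value = 2

  u = 3
  (m (u)) = m(3,) = 0
  (m (m (u))) = m(0,) = 2


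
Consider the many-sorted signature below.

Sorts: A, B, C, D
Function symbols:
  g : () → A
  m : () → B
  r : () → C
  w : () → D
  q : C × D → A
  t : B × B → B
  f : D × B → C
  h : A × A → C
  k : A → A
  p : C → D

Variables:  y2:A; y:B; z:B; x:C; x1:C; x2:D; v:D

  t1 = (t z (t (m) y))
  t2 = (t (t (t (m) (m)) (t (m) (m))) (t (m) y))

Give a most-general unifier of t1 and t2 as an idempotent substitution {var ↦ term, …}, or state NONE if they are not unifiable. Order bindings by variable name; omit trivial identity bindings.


{z ↦ (t (t (m) (m)) (t (m) (m)))}


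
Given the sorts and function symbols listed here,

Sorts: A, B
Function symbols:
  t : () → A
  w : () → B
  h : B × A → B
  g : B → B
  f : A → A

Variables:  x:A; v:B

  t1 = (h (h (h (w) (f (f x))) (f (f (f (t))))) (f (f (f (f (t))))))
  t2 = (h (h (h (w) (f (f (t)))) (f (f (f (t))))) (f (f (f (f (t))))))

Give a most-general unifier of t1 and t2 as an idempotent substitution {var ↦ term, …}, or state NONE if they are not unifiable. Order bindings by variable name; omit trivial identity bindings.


{x ↦ (t)}
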